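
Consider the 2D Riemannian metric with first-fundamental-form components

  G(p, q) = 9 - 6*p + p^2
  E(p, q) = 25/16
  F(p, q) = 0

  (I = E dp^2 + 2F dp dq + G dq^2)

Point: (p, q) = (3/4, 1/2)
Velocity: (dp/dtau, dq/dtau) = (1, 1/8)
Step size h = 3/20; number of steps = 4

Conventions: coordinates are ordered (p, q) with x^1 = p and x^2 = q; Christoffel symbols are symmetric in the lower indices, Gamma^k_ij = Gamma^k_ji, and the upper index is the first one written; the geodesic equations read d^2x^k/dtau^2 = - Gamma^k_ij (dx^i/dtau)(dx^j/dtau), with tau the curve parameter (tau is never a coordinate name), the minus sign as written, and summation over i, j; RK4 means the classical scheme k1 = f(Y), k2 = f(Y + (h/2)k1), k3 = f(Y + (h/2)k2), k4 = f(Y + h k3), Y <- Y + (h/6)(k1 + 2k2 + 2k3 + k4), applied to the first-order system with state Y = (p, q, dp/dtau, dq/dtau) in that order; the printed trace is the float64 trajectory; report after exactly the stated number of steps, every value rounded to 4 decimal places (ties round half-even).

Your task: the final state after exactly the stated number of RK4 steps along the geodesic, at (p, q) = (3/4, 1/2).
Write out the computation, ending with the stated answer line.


f(Y) = (dp/dtau, dq/dtau, -Gamma^p_ij Y'^i Y'^j, -Gamma^q_ij Y'^i Y'^j) with the Gammas evaluated at the stage position; h = 0.150000; intermediate values shown to 6 dp
step 0: p = 0.7500, q = 0.5000, dp/dtau = 1.0000, dq/dtau = 0.1250
step 1:
  k1: at (p, q) = (0.750000, 0.500000), (dp/dtau, dq/dtau) = (1.000000, 0.125000); Gamma_ppp = 0.000000, Gamma_ppq = 0.000000, Gamma_pqq = 1.440000, Gamma_qpp = 0.000000, Gamma_qpq = -0.444444, Gamma_qqq = 0.000000; k1 = (1.000000, 0.125000, -0.022500, 0.111111)
  k2: at (p, q) = (0.825000, 0.509375), (dp/dtau, dq/dtau) = (0.998313, 0.133333); Gamma_ppp = 0.000000, Gamma_ppq = 0.000000, Gamma_pqq = 1.392000, Gamma_qpp = 0.000000, Gamma_qpq = -0.459770, Gamma_qqq = 0.000000; k2 = (0.998313, 0.133333, -0.024747, 0.122398)
  k3: at (p, q) = (0.824873, 0.510000), (dp/dtau, dq/dtau) = (0.998144, 0.134180); Gamma_ppp = 0.000000, Gamma_ppq = 0.000000, Gamma_pqq = 1.392081, Gamma_qpp = 0.000000, Gamma_qpq = -0.459743, Gamma_qqq = 0.000000; k3 = (0.998144, 0.134180, -0.025063, 0.123148)
  k4: at (p, q) = (0.899722, 0.520127), (dp/dtau, dq/dtau) = (0.996240, 0.143472); Gamma_ppp = 0.000000, Gamma_ppq = 0.000000, Gamma_pqq = 1.344178, Gamma_qpp = 0.000000, Gamma_qpq = -0.476127, Gamma_qqq = 0.000000; k4 = (0.996240, 0.143472, -0.027669, 0.136108)
  Y <- Y + (h/6)(k1 + 2k2 + 2k3 + k4): p = 0.8997, q = 0.5201, dp/dtau = 0.9963, dq/dtau = 0.1435
step 2:
  k1: at (p, q) = (0.899729, 0.520087), (dp/dtau, dq/dtau) = (0.996255, 0.143458); Gamma_ppp = 0.000000, Gamma_ppq = 0.000000, Gamma_pqq = 1.344174, Gamma_qpp = 0.000000, Gamma_qpq = -0.476129, Gamma_qqq = 0.000000; k1 = (0.996255, 0.143458, -0.027663, 0.136097)
  k2: at (p, q) = (0.974448, 0.530847), (dp/dtau, dq/dtau) = (0.994181, 0.153665); Gamma_ppp = 0.000000, Gamma_ppq = 0.000000, Gamma_pqq = 1.296353, Gamma_qpp = 0.000000, Gamma_qpq = -0.493693, Gamma_qqq = 0.000000; k2 = (0.994181, 0.153665, -0.030611, 0.150844)
  k3: at (p, q) = (0.974292, 0.531612), (dp/dtau, dq/dtau) = (0.993959, 0.154771); Gamma_ppp = 0.000000, Gamma_ppq = 0.000000, Gamma_pqq = 1.296453, Gamma_qpp = 0.000000, Gamma_qpq = -0.493655, Gamma_qqq = 0.000000; k3 = (0.993959, 0.154771, -0.031055, 0.151884)
  k4: at (p, q) = (1.048823, 0.543303), (dp/dtau, dq/dtau) = (0.991597, 0.166240); Gamma_ppp = 0.000000, Gamma_ppq = 0.000000, Gamma_pqq = 1.248753, Gamma_qpp = 0.000000, Gamma_qpq = -0.512511, Gamma_qqq = 0.000000; k4 = (0.991597, 0.166240, -0.034510, 0.168968)
  Y <- Y + (h/6)(k1 + 2k2 + 2k3 + k4): p = 1.0488, q = 0.5433, dp/dtau = 0.9916, dq/dtau = 0.1662
step 3:
  k1: at (p, q) = (1.048832, 0.543252), (dp/dtau, dq/dtau) = (0.991618, 0.166221); Gamma_ppp = 0.000000, Gamma_ppq = 0.000000, Gamma_pqq = 1.248747, Gamma_qpp = 0.000000, Gamma_qpq = -0.512514, Gamma_qqq = 0.000000; k1 = (0.991618, 0.166221, -0.034502, 0.168953)
  k2: at (p, q) = (1.123203, 0.555718), (dp/dtau, dq/dtau) = (0.989030, 0.178892); Gamma_ppp = 0.000000, Gamma_ppq = 0.000000, Gamma_pqq = 1.201150, Gamma_qpp = 0.000000, Gamma_qpq = -0.532823, Gamma_qqq = 0.000000; k2 = (0.989030, 0.178892, -0.038440, 0.188544)
  k3: at (p, q) = (1.123009, 0.556669), (dp/dtau, dq/dtau) = (0.988735, 0.180362); Gamma_ppp = 0.000000, Gamma_ppq = 0.000000, Gamma_pqq = 1.201274, Gamma_qpp = 0.000000, Gamma_qpq = -0.532768, Gamma_qqq = 0.000000; k3 = (0.988735, 0.180362, -0.039078, 0.190017)
  k4: at (p, q) = (1.197142, 0.570306), (dp/dtau, dq/dtau) = (0.985756, 0.194723); Gamma_ppp = 0.000000, Gamma_ppq = 0.000000, Gamma_pqq = 1.153829, Gamma_qpp = 0.000000, Gamma_qpq = -0.554675, Gamma_qqq = 0.000000; k4 = (0.985756, 0.194723, -0.043750, 0.212939)
  Y <- Y + (h/6)(k1 + 2k2 + 2k3 + k4): p = 1.1972, q = 0.5702, dp/dtau = 0.9858, dq/dtau = 0.1947
step 4:
  k1: at (p, q) = (1.197155, 0.570238), (dp/dtau, dq/dtau) = (0.985785, 0.194696); Gamma_ppp = 0.000000, Gamma_ppq = 0.000000, Gamma_pqq = 1.153821, Gamma_qpp = 0.000000, Gamma_qpq = -0.554679, Gamma_qqq = 0.000000; k1 = (0.985785, 0.194696, -0.043737, 0.212917)
  k2: at (p, q) = (1.271089, 0.584840), (dp/dtau, dq/dtau) = (0.982505, 0.210665); Gamma_ppp = 0.000000, Gamma_ppq = 0.000000, Gamma_pqq = 1.106503, Gamma_qpp = 0.000000, Gamma_qpq = -0.578399, Gamma_qqq = 0.000000; k2 = (0.982505, 0.210665, -0.049106, 0.239433)
  k3: at (p, q) = (1.270843, 0.586038), (dp/dtau, dq/dtau) = (0.982102, 0.212654); Gamma_ppp = 0.000000, Gamma_ppq = 0.000000, Gamma_pqq = 1.106661, Gamma_qpp = 0.000000, Gamma_qpq = -0.578316, Gamma_qqq = 0.000000; k3 = (0.982102, 0.212654, -0.050045, 0.241560)
  k4: at (p, q) = (1.344470, 0.602136), (dp/dtau, dq/dtau) = (0.978279, 0.230930); Gamma_ppp = 0.000000, Gamma_ppq = 0.000000, Gamma_pqq = 1.059539, Gamma_qpp = 0.000000, Gamma_qpq = -0.604036, Gamma_qqq = 0.000000; k4 = (0.978279, 0.230930, -0.056504, 0.272921)
  Y <- Y + (h/6)(k1 + 2k2 + 2k3 + k4): p = 1.3445, q = 0.6020, dp/dtau = 0.9783, dq/dtau = 0.2309

Answer: p = 1.3445, q = 0.6020, dp/dtau = 0.9783, dq/dtau = 0.2309


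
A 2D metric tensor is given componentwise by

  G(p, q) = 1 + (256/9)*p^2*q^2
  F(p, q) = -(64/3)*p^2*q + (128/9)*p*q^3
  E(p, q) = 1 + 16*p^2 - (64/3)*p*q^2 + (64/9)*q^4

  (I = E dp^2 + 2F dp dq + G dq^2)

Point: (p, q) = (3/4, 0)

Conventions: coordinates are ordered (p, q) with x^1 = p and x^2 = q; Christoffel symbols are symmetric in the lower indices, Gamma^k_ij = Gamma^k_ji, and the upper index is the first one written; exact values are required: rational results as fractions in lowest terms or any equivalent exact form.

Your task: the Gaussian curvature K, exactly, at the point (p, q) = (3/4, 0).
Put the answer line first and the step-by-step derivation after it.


Answer: K = -4/25

E = 10, F = 0, G = 1, EG - F^2 = 10 at the point
E_p = 24, E_q = 0, F_p = 0, F_q = -12, G_p = 0, G_q = 0
E_qq = -32, F_pq = -32, G_pp = 0
The intrinsic route: Brioschi's K = (det M1 - det M2)/(EG - F^2)^2.
M1 = [[-E_qq/2 + F_pq - G_pp/2, E_p/2, F_p - E_q/2], [F_q - G_p/2, E, F], [G_q/2, F, G]] = [[-16, 12, 0], [-12, 10, 0], [0, 0, 1]]; det M1 = -16
M2 = [[0, E_q/2, G_p/2], [E_q/2, E, F], [G_p/2, F, G]] = [[0, 0, 0], [0, 10, 0], [0, 0, 1]]; det M2 = 0
det M1 - det M2 = -16; K = -16 / (10)^2 = -4/25


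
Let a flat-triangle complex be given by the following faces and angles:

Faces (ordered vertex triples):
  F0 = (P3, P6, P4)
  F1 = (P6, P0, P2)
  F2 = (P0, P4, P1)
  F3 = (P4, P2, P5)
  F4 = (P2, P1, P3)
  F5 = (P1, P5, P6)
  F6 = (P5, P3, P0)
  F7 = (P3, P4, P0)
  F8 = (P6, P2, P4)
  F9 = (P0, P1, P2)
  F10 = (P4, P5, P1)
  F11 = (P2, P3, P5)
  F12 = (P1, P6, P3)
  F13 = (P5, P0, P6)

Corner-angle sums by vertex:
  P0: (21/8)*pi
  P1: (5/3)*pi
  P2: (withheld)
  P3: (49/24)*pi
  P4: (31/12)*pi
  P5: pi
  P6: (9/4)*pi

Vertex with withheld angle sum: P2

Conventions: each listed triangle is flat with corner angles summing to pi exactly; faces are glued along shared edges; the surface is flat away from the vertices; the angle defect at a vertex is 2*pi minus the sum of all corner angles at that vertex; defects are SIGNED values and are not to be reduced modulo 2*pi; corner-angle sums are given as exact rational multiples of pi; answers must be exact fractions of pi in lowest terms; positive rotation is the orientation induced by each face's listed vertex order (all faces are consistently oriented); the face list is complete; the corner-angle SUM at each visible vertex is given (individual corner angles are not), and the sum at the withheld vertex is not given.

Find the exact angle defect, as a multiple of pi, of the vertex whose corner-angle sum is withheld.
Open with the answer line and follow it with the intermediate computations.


Answer: defect(P2) = pi/6

V = 7, E = 21, F = 14; chi = V - E + F = 0
Gauss-Bonnet: total defect = 2*pi*chi = 0; visible defects sum to -pi/6


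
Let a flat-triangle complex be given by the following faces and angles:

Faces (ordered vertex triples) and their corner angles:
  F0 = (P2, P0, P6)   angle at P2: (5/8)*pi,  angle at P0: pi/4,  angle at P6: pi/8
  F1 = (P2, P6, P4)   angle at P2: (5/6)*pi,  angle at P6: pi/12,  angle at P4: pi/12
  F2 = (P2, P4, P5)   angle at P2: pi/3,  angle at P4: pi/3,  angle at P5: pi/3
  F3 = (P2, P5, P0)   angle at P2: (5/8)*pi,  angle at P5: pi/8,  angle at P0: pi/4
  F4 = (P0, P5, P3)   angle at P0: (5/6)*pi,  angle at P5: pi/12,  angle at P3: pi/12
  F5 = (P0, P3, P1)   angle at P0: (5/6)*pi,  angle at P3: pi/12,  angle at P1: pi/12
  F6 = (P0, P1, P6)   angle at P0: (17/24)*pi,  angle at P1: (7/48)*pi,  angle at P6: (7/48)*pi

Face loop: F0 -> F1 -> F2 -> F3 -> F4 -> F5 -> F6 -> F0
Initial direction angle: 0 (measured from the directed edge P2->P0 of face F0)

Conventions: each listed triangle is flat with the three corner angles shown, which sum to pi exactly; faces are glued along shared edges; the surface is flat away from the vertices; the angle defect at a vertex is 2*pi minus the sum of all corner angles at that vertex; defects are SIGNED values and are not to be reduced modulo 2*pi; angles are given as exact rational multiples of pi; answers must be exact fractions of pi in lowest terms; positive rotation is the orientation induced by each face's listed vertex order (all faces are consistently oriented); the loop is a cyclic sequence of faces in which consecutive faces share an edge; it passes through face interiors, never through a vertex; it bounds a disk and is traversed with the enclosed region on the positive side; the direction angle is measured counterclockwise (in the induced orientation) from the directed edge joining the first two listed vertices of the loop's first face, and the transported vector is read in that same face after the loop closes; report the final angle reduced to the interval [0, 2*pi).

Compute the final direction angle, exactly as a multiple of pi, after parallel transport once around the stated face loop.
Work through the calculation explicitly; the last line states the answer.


enclosed vertex P0: corner angles sum to (23/8)*pi, defect = 2*pi - (23/8)*pi = (-7/8)*pi
enclosed vertex P2: corner angles sum to (29/12)*pi, defect = 2*pi - (29/12)*pi = (-5/12)*pi
holonomy = initial angle + sum of enclosed defects (mod 2*pi), positive in the induced orientation
final angle = 0 - (31/24)*pi = (17/24)*pi (mod 2*pi)

Answer: final direction angle = (17/24)*pi


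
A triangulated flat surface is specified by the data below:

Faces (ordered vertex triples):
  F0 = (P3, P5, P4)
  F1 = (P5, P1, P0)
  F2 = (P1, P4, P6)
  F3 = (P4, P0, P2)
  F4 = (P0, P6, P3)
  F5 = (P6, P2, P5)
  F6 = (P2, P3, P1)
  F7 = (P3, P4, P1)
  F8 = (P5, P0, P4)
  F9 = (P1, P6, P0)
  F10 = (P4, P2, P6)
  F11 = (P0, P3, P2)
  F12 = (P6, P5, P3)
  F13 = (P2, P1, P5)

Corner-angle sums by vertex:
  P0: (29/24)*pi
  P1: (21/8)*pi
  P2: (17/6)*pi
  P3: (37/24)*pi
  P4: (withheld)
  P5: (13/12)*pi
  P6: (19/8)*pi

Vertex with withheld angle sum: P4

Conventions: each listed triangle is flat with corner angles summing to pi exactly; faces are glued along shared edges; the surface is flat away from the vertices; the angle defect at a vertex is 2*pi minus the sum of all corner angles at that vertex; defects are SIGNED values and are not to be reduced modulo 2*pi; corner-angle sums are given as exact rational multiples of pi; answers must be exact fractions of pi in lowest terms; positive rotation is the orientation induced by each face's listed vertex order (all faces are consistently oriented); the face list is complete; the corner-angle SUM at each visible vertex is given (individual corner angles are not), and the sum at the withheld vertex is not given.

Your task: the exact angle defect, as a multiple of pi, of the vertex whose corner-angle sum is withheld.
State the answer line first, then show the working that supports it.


Answer: defect(P4) = -pi/3

V = 7, E = 21, F = 14; chi = V - E + F = 0
Gauss-Bonnet: total defect = 2*pi*chi = 0; visible defects sum to pi/3


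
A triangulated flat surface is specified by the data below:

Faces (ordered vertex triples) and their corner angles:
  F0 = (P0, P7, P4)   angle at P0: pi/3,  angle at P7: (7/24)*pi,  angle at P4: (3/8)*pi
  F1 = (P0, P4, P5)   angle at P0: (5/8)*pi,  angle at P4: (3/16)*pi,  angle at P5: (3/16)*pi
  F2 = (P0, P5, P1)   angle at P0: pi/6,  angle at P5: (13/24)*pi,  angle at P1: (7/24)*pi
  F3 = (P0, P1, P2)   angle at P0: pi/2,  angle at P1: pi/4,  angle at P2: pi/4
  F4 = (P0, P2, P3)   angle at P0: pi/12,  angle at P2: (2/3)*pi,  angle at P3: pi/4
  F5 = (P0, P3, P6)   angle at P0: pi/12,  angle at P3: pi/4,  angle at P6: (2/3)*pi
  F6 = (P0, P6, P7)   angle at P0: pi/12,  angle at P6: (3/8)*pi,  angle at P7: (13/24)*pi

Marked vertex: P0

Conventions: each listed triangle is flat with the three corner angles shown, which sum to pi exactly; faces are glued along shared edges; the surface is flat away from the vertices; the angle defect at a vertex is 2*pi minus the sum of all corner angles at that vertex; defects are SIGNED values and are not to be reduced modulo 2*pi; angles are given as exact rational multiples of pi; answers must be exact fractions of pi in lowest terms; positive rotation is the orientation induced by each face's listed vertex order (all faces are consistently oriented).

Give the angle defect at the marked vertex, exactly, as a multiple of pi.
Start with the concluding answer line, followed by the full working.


Answer: defect(P0) = pi/8

Sum of corner angles at P0: (15/8)*pi
defect = 2*pi - (15/8)*pi


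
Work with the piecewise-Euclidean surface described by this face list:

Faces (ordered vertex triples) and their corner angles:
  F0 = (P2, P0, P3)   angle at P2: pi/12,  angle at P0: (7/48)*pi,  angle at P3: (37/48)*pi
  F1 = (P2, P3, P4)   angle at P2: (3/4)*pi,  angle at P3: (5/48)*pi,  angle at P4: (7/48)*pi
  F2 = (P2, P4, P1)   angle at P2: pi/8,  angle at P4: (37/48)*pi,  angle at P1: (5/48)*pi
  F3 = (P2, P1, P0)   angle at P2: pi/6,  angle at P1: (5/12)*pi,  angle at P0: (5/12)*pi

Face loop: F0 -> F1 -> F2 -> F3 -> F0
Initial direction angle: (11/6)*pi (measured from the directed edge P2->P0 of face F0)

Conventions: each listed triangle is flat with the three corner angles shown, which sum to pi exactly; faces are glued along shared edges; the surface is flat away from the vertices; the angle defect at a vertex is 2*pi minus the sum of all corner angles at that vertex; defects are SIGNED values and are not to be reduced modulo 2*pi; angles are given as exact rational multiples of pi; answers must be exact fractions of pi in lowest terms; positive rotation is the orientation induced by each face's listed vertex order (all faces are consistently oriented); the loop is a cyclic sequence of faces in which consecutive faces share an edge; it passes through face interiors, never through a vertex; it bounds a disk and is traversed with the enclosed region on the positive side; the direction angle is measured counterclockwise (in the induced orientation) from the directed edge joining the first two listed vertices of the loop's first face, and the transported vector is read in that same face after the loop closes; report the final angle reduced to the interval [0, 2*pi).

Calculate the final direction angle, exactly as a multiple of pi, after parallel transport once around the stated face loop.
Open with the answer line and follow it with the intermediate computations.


Answer: final direction angle = (17/24)*pi

enclosed vertex P2: corner angles sum to (9/8)*pi, defect = 2*pi - (9/8)*pi = (7/8)*pi
the final direction is the initial angle plus the enclosed defects, taken mod 2*pi in the induced orientation
final angle = (11/6)*pi + (7/8)*pi = (17/24)*pi (mod 2*pi)


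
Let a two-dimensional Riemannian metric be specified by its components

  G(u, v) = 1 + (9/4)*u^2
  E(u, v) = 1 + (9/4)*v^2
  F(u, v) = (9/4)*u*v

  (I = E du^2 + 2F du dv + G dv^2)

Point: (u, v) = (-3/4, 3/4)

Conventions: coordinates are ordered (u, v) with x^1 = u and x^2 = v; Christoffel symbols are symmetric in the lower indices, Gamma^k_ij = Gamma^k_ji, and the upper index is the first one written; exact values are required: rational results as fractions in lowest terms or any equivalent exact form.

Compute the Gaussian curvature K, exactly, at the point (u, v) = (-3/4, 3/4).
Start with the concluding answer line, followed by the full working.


Answer: K = -2304/12769

E = 145/64, F = -81/64, G = 145/64, EG - F^2 = 113/32 at the point
E_u = 0, E_v = 27/8, F_u = 27/16, F_v = -27/16, G_u = -27/8, G_v = 0
E_vv = 9/2, F_uv = 9/4, G_uu = 9/2
Using the Brioschi determinant formula for K from the metric derivatives:
M1 = [[-E_vv/2 + F_uv - G_uu/2, E_u/2, F_u - E_v/2], [F_v - G_u/2, E, F], [G_v/2, F, G]] = [[-9/4, 0, 0], [0, 145/64, -81/64], [0, -81/64, 145/64]]; det M1 = -1017/128
M2 = [[0, E_v/2, G_u/2], [E_v/2, E, F], [G_u/2, F, G]] = [[0, 27/16, -27/16], [27/16, 145/64, -81/64], [-27/16, -81/64, 145/64]]; det M2 = -729/128
det M1 - det M2 = -9/4; K = -9/4 / (113/32)^2 = -2304/12769


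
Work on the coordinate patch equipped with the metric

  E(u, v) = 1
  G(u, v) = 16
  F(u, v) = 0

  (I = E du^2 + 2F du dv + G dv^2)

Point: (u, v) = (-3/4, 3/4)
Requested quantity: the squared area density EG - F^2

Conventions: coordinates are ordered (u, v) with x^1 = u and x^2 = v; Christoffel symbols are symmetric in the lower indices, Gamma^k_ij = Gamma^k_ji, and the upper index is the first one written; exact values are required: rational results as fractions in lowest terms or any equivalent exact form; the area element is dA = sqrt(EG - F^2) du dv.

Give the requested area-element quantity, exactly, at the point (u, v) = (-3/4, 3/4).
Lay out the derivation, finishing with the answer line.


E = 1, F = 0, G = 16; EG - F^2 = 16

Answer: EG - F^2 = 16


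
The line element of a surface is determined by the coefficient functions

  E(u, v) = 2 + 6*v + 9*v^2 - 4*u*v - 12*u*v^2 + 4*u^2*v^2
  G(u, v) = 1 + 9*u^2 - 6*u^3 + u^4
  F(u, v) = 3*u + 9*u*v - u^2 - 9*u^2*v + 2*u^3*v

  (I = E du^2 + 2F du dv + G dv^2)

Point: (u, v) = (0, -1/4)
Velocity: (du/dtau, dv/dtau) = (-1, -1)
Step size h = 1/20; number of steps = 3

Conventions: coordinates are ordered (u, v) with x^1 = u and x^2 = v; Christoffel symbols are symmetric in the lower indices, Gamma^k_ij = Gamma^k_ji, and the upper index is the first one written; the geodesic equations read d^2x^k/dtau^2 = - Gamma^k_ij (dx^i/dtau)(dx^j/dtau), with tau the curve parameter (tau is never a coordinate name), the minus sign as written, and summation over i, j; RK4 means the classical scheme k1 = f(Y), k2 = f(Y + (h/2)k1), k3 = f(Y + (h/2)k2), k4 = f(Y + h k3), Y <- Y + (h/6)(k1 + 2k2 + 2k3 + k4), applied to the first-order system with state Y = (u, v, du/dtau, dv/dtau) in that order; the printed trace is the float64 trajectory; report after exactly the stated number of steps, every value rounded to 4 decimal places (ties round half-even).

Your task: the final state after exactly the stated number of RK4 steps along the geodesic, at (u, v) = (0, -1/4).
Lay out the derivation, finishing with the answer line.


f(Y) = (du/dtau, dv/dtau, -Gamma^u_ij Y'^i Y'^j, -Gamma^v_ij Y'^i Y'^j) with the Gammas evaluated at the stage position; h = 0.050000; intermediate values shown to 6 dp
step 0: u = 0.0000, v = -0.2500, du/dtau = -1.0000, dv/dtau = -1.0000
step 1:
  k1: at (u, v) = (0.000000, -0.250000), (du/dtau, dv/dtau) = (-1.000000, -1.000000); Gamma_uuu = 0.117647, Gamma_uuv = 0.705882, Gamma_uvv = 0.000000, Gamma_vuu = 0.000000, Gamma_vuv = 0.000000, Gamma_vvv = 0.000000; k1 = (-1.000000, -1.000000, -1.529412, 0.000000)
  k2: at (u, v) = (-0.025000, -0.275000), (du/dtau, dv/dtau) = (-1.038235, -1.000000); Gamma_uuu = 0.085961, Gamma_uuv = 0.476692, Gamma_uvv = 0.000000, Gamma_vuu = -0.040315, Gamma_vuv = -0.223565, Gamma_vvv = 0.000000; k2 = (-1.038235, -1.000000, -1.082496, 0.507682)
  k3: at (u, v) = (-0.025956, -0.275000), (du/dtau, dv/dtau) = (-1.027062, -0.987308); Gamma_uuu = 0.085657, Gamma_uuv = 0.475306, Gamma_uvv = 0.000000, Gamma_vuu = -0.041858, Gamma_vuv = -0.232268, Gamma_vvv = 0.000000; k3 = (-1.027062, -0.987308, -1.054302, 0.515207)
  k4: at (u, v) = (-0.051353, -0.299365), (du/dtau, dv/dtau) = (-1.052715, -0.974240); Gamma_uuu = 0.041378, Gamma_uuv = 0.214429, Gamma_uvv = 0.000000, Gamma_vuu = -0.091120, Gamma_vuv = -0.472198, Gamma_vvv = 0.000000; k4 = (-1.052715, -0.974240, -0.485691, 1.069550)
  Y <- Y + (h/6)(k1 + 2k2 + 2k3 + k4): u = -0.0515, v = -0.2996, du/dtau = -1.0524, dv/dtau = -0.9740
step 2:
  k1: at (u, v) = (-0.051528, -0.299574), (du/dtau, dv/dtau) = (-1.052406, -0.974039); Gamma_uuu = 0.040968, Gamma_uuv = 0.212176, Gamma_uvv = 0.000000, Gamma_vuu = -0.091493, Gamma_vuv = -0.473853, Gamma_vvv = 0.000000; k1 = (-1.052406, -0.974039, -0.480371, 1.072813)
  k2: at (u, v) = (-0.077838, -0.323925), (du/dtau, dv/dtau) = (-1.064415, -0.947219); Gamma_uuu = -0.013596, Gamma_uuv = -0.066227, Gamma_uvv = 0.000000, Gamma_vuu = -0.146714, Gamma_vuv = -0.714642, Gamma_vvv = 0.000000; k2 = (-1.064415, -0.947219, 0.148948, 1.607277)
  k3: at (u, v) = (-0.078138, -0.323254), (du/dtau, dv/dtau) = (-1.048682, -0.933857); Gamma_uuu = -0.012389, Gamma_uuv = -0.060484, Gamma_uvv = 0.000000, Gamma_vuu = -0.146937, Gamma_vuv = -0.717352, Gamma_vvv = 0.000000; k3 = (-1.048682, -0.933857, 0.132092, 1.566625)
  k4: at (u, v) = (-0.103962, -0.346267), (du/dtau, dv/dtau) = (-1.045801, -0.895708); Gamma_uuu = -0.068730, Gamma_uuv = -0.318368, Gamma_uvv = 0.000000, Gamma_vuu = -0.200174, Gamma_vuv = -0.927238, Gamma_vvv = 0.000000; k4 = (-1.045801, -0.895708, 0.671620, 1.956078)
  Y <- Y + (h/6)(k1 + 2k2 + 2k3 + k4): u = -0.1042, v = -0.3465, du/dtau = -1.0461, dv/dtau = -0.8959
step 3:
  k1: at (u, v) = (-0.104231, -0.346506), (du/dtau, dv/dtau) = (-1.046128, -0.895900); Gamma_uuu = -0.069323, Gamma_uuv = -0.320945, Gamma_uvv = 0.000000, Gamma_vuu = -0.200710, Gamma_vuv = -0.929234, Gamma_vvv = 0.000000; k1 = (-1.046128, -0.895900, 0.677462, 1.961459)
  k2: at (u, v) = (-0.130384, -0.368904), (du/dtau, dv/dtau) = (-1.029192, -0.846863); Gamma_uuu = -0.123955, Gamma_uuv = -0.547825, Gamma_uvv = 0.000000, Gamma_vuu = -0.249336, Gamma_vuv = -1.101949, Gamma_vvv = 0.000000; k2 = (-1.029192, -0.846863, 1.086249, 2.184988)
  k3: at (u, v) = (-0.129961, -0.367678), (du/dtau, dv/dtau) = (-1.018972, -0.841275); Gamma_uuu = -0.121206, Gamma_uuv = -0.537323, Gamma_uvv = 0.000000, Gamma_vuu = -0.248254, Gamma_vuv = -1.100538, Gamma_vvv = 0.000000; k3 = (-1.018972, -0.841275, 1.047074, 2.144603)
  k4: at (u, v) = (-0.155180, -0.388570), (du/dtau, dv/dtau) = (-0.993774, -0.788670); Gamma_uuu = -0.168344, Gamma_uuv = -0.717090, Gamma_uvv = 0.000000, Gamma_vuu = -0.287889, Gamma_vuv = -1.226313, Gamma_vvv = 0.000000; k4 = (-0.993774, -0.788670, 1.290307, 2.206585)
  Y <- Y + (h/6)(k1 + 2k2 + 2k3 + k4): u = -0.1554, v = -0.3887, du/dtau = -0.9942, dv/dtau = -0.7890

Answer: u = -0.1554, v = -0.3887, du/dtau = -0.9942, dv/dtau = -0.7890


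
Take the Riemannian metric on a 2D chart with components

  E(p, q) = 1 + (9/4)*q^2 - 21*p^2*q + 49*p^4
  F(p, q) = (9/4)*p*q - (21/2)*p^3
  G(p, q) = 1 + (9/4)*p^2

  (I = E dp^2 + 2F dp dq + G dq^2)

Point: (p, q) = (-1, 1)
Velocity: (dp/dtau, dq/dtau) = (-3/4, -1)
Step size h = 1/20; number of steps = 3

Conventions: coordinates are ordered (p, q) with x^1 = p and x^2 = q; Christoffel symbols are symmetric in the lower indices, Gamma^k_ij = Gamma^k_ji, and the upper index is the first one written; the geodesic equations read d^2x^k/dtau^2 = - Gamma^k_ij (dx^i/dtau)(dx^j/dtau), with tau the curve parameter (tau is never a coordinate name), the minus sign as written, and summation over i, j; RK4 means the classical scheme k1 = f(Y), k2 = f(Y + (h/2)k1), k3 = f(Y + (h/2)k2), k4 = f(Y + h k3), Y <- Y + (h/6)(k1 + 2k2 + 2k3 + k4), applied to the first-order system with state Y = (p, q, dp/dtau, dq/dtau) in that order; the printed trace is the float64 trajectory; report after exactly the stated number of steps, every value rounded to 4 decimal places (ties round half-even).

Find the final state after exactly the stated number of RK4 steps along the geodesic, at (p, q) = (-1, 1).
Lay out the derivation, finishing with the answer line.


f(Y) = (dp/dtau, dq/dtau, -Gamma^p_ij Y'^i Y'^j, -Gamma^q_ij Y'^i Y'^j) with the Gammas evaluated at the stage position; h = 0.050000; intermediate values shown to 6 dp
step 0: p = -1.0000, q = 1.0000, dp/dtau = -0.7500, dq/dtau = -1.0000
step 1:
  k1: at (p, q) = (-1.000000, 1.000000), (dp/dtau, dq/dtau) = (-0.750000, -1.000000); Gamma_ppp = -2.298507, Gamma_ppq = -0.246269, Gamma_pqq = 0.000000, Gamma_qpp = -0.626866, Gamma_qpq = -0.067164, Gamma_qqq = 0.000000; k1 = (-0.750000, -1.000000, 1.662313, 0.453358)
  k2: at (p, q) = (-1.018750, 0.975000), (dp/dtau, dq/dtau) = (-0.708442, -0.988666); Gamma_ppp = -2.236467, Gamma_ppq = -0.235211, Gamma_pqq = 0.000000, Gamma_qpp = -0.588992, Gamma_qpq = -0.061945, Gamma_qqq = 0.000000; k2 = (-0.708442, -0.988666, 1.451951, 0.382383)
  k3: at (p, q) = (-1.017711, 0.975283), (dp/dtau, dq/dtau) = (-0.713701, -0.990440); Gamma_ppp = -2.239294, Gamma_ppq = -0.235749, Gamma_pqq = 0.000000, Gamma_qpp = -0.590686, Gamma_qpq = -0.062186, Gamma_qqq = 0.000000; k3 = (-0.713701, -0.990440, 1.473919, 0.388794)
  k4: at (p, q) = (-1.035685, 0.950478), (dp/dtau, dq/dtau) = (-0.676304, -0.980560); Gamma_ppp = -2.182374, Gamma_ppq = -0.225769, Gamma_pqq = 0.000000, Gamma_qpp = -0.557372, Gamma_qpq = -0.057661, Gamma_qqq = 0.000000; k4 = (-0.676304, -0.980560, 1.297631, 0.331411)
  Y <- Y + (h/6)(k1 + 2k2 + 2k3 + k4): p = -1.0356, q = 0.9505, dp/dtau = -0.6766, dq/dtau = -0.9806
step 2:
  k1: at (p, q) = (-1.035588, 0.950510), (dp/dtau, dq/dtau) = (-0.676569, -0.980607); Gamma_ppp = -2.182627, Gamma_ppq = -0.225817, Gamma_pqq = 0.000000, Gamma_qpp = -0.557518, Gamma_qpq = -0.057681, Gamma_qqq = 0.000000; k1 = (-0.676569, -0.980607, 1.298724, 0.331739)
  k2: at (p, q) = (-1.052502, 0.925995), (dp/dtau, dq/dtau) = (-0.644101, -0.972314); Gamma_ppp = -2.131186, Gamma_ppq = -0.216951, Gamma_pqq = 0.000000, Gamma_qpp = -0.528584, Gamma_qpq = -0.053809, Gamma_qqq = 0.000000; k2 = (-0.644101, -0.972314, 1.155896, 0.286690)
  k3: at (p, q) = (-1.051691, 0.926202), (dp/dtau, dq/dtau) = (-0.647672, -0.973440); Gamma_ppp = -2.133187, Gamma_ppq = -0.217322, Gamma_pqq = 0.000000, Gamma_qpp = -0.529693, Gamma_qpq = -0.053963, Gamma_qqq = 0.000000; k3 = (-0.647672, -0.973440, 1.168857, 0.290240)
  k4: at (p, q) = (-1.067972, 0.901838), (dp/dtau, dq/dtau) = (-0.618126, -0.966095); Gamma_ppp = -2.085594, Gamma_ppq = -0.209234, Gamma_pqq = 0.000000, Gamma_qpp = -0.503836, Gamma_qpq = -0.050547, Gamma_qqq = 0.000000; k4 = (-0.618126, -0.966095, 1.046761, 0.252876)
  Y <- Y + (h/6)(k1 + 2k2 + 2k3 + k4): p = -1.0679, q = 0.9019, dp/dtau = -0.6183, dq/dtau = -0.9661
step 3:
  k1: at (p, q) = (-1.067907, 0.901858), (dp/dtau, dq/dtau) = (-0.618278, -0.966120); Gamma_ppp = -2.085748, Gamma_ppq = -0.209263, Gamma_pqq = 0.000000, Gamma_qpp = -0.503919, Gamma_qpq = -0.050558, Gamma_qqq = 0.000000; k1 = (-0.618278, -0.966120, 1.047311, 0.253031)
  k2: at (p, q) = (-1.083364, 0.877705), (dp/dtau, dq/dtau) = (-0.592095, -0.959794); Gamma_ppp = -2.042185, Gamma_ppq = -0.201969, Gamma_pqq = 0.000000, Gamma_qpp = -0.481020, Gamma_qpq = -0.047572, Gamma_qqq = 0.000000; k2 = (-0.592095, -0.959794, 0.945495, 0.222704)
  k3: at (p, q) = (-1.082709, 0.877864), (dp/dtau, dq/dtau) = (-0.594640, -0.960552); Gamma_ppp = -2.043661, Gamma_ppq = -0.202237, Gamma_pqq = 0.000000, Gamma_qpp = -0.481786, Gamma_qpq = -0.047677, Gamma_qqq = 0.000000; k3 = (-0.594640, -0.960552, 0.953661, 0.224822)
  k4: at (p, q) = (-1.097639, 0.853831), (dp/dtau, dq/dtau) = (-0.570595, -0.954879); Gamma_ppp = -2.003065, Gamma_ppq = -0.195523, Gamma_pqq = 0.000000, Gamma_qpp = -0.461064, Gamma_qpq = -0.045005, Gamma_qqq = 0.000000; k4 = (-0.570595, -0.954879, 0.865216, 0.199155)
  Y <- Y + (h/6)(k1 + 2k2 + 2k3 + k4): p = -1.0976, q = 0.8538, dp/dtau = -0.5707, dq/dtau = -0.9549

Answer: p = -1.0976, q = 0.8538, dp/dtau = -0.5707, dq/dtau = -0.9549


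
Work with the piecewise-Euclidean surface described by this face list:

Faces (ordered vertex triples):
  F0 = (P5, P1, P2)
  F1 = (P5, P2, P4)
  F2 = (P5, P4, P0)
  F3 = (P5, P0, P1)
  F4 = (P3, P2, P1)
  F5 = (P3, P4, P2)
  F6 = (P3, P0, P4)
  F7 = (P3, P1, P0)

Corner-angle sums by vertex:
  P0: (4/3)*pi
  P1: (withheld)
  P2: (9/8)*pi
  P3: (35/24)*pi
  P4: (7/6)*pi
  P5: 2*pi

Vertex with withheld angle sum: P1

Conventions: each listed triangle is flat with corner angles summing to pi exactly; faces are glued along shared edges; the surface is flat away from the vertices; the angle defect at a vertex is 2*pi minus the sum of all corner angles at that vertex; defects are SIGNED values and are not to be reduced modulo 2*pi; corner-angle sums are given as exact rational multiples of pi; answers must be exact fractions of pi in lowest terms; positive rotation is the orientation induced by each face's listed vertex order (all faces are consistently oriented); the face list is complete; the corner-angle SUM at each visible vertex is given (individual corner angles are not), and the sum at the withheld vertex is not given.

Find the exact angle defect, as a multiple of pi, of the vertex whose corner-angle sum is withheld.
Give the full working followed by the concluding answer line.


V = 6, E = 12, F = 8; chi = V - E + F = 2
Gauss-Bonnet: total defect = 2*pi*chi = 4*pi; visible defects sum to (35/12)*pi

Answer: defect(P1) = (13/12)*pi


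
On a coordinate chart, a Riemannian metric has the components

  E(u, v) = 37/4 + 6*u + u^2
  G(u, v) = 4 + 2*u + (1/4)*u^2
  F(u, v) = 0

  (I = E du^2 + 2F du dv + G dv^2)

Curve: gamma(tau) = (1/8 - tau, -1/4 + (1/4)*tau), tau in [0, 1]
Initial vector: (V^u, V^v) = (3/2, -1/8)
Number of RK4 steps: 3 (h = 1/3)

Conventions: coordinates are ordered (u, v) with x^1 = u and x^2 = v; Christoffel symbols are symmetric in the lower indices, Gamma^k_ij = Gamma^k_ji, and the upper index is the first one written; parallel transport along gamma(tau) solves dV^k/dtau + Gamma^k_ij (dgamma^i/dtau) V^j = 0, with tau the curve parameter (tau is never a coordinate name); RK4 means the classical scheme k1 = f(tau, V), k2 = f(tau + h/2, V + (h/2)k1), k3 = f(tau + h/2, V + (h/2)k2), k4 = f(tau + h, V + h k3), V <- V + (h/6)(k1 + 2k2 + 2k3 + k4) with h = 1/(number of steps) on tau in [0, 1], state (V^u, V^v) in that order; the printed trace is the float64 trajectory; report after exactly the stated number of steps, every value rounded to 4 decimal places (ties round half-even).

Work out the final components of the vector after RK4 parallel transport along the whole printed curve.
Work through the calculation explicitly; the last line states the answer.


gamma'(tau) = (-1, 1/4); f(tau, V)^k = -Gamma^k_ij(gamma(tau)) gamma'^i(tau) V^j; h = 1/3; intermediate values shown to 6 dp
curve data and Christoffel symbols at the stage parameters:
  tau = 0.000000: gamma = (0.125000, -0.250000), gamma' = (-1.000000, 0.250000); Gamma_uuu = 0.312012, Gamma_uuv = 0.000000, Gamma_uvv = -0.102964, Gamma_vuu = 0.000000, Gamma_vuv = 0.242424, Gamma_vvv = 0.000000
  tau = 0.166667: gamma = (-0.041667, -0.208333), gamma' = (-1.000000, 0.250000); Gamma_uuu = 0.328640, Gamma_uuv = 0.000000, Gamma_uvv = -0.109932, Gamma_vuu = 0.000000, Gamma_vuv = 0.252632, Gamma_vvv = 0.000000
  tau = 0.333333: gamma = (-0.208333, -0.166667), gamma' = (-1.000000, 0.250000); Gamma_uuu = 0.347075, Gamma_uuv = 0.000000, Gamma_uvv = -0.117850, Gamma_vuu = 0.000000, Gamma_vuv = 0.263736, Gamma_vvv = 0.000000
  tau = 0.500000: gamma = (-0.375000, -0.125000), gamma' = (-1.000000, 0.250000); Gamma_uuu = 0.367615, Gamma_uuv = 0.000000, Gamma_uvv = -0.126915, Gamma_vuu = 0.000000, Gamma_vuv = 0.275862, Gamma_vvv = 0.000000
  tau = 0.666667: gamma = (-0.541667, -0.083333), gamma' = (-1.000000, 0.250000); Gamma_uuu = 0.390621, Gamma_uuv = 0.000000, Gamma_uvv = -0.137379, Gamma_vuu = 0.000000, Gamma_vuv = 0.289157, Gamma_vvv = 0.000000
  tau = 0.833333: gamma = (-0.708333, -0.041667), gamma' = (-1.000000, 0.250000); Gamma_uuu = 0.416535, Gamma_uuv = 0.000000, Gamma_uvv = -0.149574, Gamma_vuu = 0.000000, Gamma_vuv = 0.303797, Gamma_vvv = 0.000000
  tau = 1.000000: gamma = (-0.875000, 0.000000), gamma' = (-1.000000, 0.250000); Gamma_uuu = 0.445902, Gamma_uuv = 0.000000, Gamma_uvv = -0.163934, Gamma_vuu = 0.000000, Gamma_vuv = 0.320000, Gamma_vvv = 0.000000
step 0: V^u = 1.5000, V^v = -0.1250
step 1: k1 = (0.464801, -0.121212), k2 = (0.514429, -0.136312), k3 = (0.517078, -0.137470), k4 = (0.575402, -0.155318); V <- V + (h/6)(k1 + 2k2 + 2k3 + k4): V^u = 1.6724, V^v = -0.1708
step 2: k1 = (0.575417, -0.155310), k2 = (0.643815, -0.176205), k3 = (0.647895, -0.177952), k4 = (0.729732, -0.203043); V <- V + (h/6)(k1 + 2k2 + 2k3 + k4): V^u = 1.8884, V^v = -0.2300
step 3: k1 = (0.729760, -0.203031), k2 = (0.827393, -0.232829), k3 = (0.833985, -0.235574), k4 = (0.953367, -0.272056); V <- V + (h/6)(k1 + 2k2 + 2k3 + k4): V^u = 2.1665, V^v = -0.3085

Answer: V^u = 2.1665, V^v = -0.3085


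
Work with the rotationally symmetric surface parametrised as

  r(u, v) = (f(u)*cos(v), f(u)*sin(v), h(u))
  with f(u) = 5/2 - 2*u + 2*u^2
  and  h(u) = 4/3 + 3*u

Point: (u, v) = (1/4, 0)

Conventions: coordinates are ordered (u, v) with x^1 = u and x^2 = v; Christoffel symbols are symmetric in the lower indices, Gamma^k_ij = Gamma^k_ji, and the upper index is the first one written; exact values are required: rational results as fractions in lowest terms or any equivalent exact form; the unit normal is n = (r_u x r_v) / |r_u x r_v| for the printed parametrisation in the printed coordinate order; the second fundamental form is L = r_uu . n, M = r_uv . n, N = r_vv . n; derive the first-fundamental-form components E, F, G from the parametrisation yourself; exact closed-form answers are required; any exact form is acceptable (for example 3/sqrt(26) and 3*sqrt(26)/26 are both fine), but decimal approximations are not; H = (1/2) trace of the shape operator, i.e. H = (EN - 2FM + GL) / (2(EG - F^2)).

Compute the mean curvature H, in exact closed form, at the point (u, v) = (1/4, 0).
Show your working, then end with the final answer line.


f = 17/8, f' = -1, f'' = 4, h' = 3, h'' = 0
E = 10, F = 0, G = 289/64; answer radicand W^2 = 10
unnormalised second-form numerators: l = -12, m = 0, n = 51/8; L = l/sqrt(10), and similarly M = m/sqrt(W^2), N = n/sqrt(W^2)
H = (E*n - 2*F*m + G*l) / (2*(EG - F^2)*sqrt(W^2)); E*n - 2*F*m + G*l = 153/16, EG - F^2 = 1445/32, so H = (9/85)/sqrt(10)

Answer: H = 9*sqrt(10)/850


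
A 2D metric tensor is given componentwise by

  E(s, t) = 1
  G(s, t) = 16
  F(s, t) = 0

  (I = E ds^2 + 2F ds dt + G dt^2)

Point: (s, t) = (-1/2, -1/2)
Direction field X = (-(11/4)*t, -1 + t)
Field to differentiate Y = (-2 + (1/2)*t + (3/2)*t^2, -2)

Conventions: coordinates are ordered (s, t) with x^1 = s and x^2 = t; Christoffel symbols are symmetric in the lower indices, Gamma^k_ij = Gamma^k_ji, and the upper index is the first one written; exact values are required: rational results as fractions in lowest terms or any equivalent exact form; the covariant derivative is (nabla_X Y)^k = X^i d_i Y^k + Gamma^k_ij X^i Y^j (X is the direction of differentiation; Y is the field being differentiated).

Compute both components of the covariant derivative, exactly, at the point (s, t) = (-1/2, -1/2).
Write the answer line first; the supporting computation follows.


Answer: (nabla_X Y)^s = 3/2, (nabla_X Y)^t = 0

E = 1, F = 0, G = 16 at the point
E_s = 0, E_t = 0, F_s = 0, F_t = 0, G_s = 0, G_t = 0
EG - F^2 = 16;  g^inv = (1/16) * [[16, 0], [0, 1]]
first-kind symbols [ij,l] = (1/2)(d_i g_jl + d_j g_il - d_l g_ij): [ss,s] = E_s/2 = 0, [ss,t] = F_s - E_t/2 = 0, [st,s] = E_t/2 = 0, [st,t] = G_s/2 = 0, [tt,s] = F_t - G_s/2 = 0, [tt,t] = G_t/2 = 0
Gamma^s_ij = (G*[ij,s] - F*[ij,t])/(EG - F^2), Gamma^t_ij = (E*[ij,t] - F*[ij,s])/(EG - F^2)
Gamma_sss = 0, Gamma_sst = 0, Gamma_stt = 0, Gamma_tss = 0, Gamma_tst = 0, Gamma_ttt = 0
X = (11/8, -3/2), Y = (-15/8, -2) at the point


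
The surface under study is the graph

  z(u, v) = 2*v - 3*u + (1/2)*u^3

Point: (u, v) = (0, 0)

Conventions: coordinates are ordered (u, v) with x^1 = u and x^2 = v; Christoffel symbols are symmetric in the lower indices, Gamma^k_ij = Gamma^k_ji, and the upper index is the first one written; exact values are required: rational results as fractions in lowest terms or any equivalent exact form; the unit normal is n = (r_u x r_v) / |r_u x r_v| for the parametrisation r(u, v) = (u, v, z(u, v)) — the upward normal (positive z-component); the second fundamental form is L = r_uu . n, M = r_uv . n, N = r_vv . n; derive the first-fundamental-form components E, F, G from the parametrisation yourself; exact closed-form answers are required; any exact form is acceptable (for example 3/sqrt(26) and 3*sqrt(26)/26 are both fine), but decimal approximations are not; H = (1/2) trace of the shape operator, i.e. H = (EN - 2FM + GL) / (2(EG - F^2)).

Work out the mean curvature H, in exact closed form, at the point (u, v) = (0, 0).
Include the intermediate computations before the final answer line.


z_u = -3, z_v = 2, z_uu = 0, z_uv = 0, z_vv = 0
E = 10, F = -6, G = 5; answer radicand W^2 = 14
unnormalised second-form numerators: l = 0, m = 0, n = 0; L = l/sqrt(14), and similarly M = m/sqrt(W^2), N = n/sqrt(W^2)
H = (E*n - 2*F*m + G*l) / (2*(EG - F^2)*sqrt(W^2)); E*n - 2*F*m + G*l = 0, EG - F^2 = 14, so H = (0)/sqrt(14)

Answer: H = 0


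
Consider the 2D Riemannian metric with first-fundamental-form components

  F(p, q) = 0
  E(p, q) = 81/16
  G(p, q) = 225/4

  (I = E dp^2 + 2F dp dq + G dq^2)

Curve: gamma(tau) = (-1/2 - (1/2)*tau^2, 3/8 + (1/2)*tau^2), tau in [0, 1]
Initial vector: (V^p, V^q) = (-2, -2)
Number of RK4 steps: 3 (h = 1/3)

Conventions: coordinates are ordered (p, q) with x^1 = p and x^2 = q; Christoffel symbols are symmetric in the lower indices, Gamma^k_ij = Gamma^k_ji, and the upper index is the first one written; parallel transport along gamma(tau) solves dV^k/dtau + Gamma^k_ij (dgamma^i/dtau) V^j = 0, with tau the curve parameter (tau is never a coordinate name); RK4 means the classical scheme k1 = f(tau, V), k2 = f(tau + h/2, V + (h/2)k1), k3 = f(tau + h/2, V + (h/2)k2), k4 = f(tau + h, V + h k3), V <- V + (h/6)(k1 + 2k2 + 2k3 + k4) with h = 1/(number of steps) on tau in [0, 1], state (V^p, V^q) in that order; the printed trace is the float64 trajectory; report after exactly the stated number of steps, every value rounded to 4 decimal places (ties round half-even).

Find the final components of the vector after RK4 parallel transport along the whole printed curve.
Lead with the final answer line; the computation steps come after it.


Answer: V^p = -2.0000, V^q = -2.0000

gamma'(tau) = (-tau, tau); f(tau, V)^k = -Gamma^k_ij(gamma(tau)) gamma'^i(tau) V^j; h = 1/3; intermediate values shown to 6 dp
curve data and Christoffel symbols at the stage parameters:
  tau = 0.000000: gamma = (-0.500000, 0.375000), gamma' = (0.000000, 0.000000); Gamma_ppp = 0.000000, Gamma_ppq = 0.000000, Gamma_pqq = 0.000000, Gamma_qpp = 0.000000, Gamma_qpq = 0.000000, Gamma_qqq = 0.000000
  tau = 0.166667: gamma = (-0.513889, 0.388889), gamma' = (-0.166667, 0.166667); Gamma_ppp = 0.000000, Gamma_ppq = 0.000000, Gamma_pqq = 0.000000, Gamma_qpp = 0.000000, Gamma_qpq = 0.000000, Gamma_qqq = 0.000000
  tau = 0.333333: gamma = (-0.555556, 0.430556), gamma' = (-0.333333, 0.333333); Gamma_ppp = 0.000000, Gamma_ppq = 0.000000, Gamma_pqq = 0.000000, Gamma_qpp = 0.000000, Gamma_qpq = 0.000000, Gamma_qqq = 0.000000
  tau = 0.500000: gamma = (-0.625000, 0.500000), gamma' = (-0.500000, 0.500000); Gamma_ppp = 0.000000, Gamma_ppq = 0.000000, Gamma_pqq = 0.000000, Gamma_qpp = 0.000000, Gamma_qpq = 0.000000, Gamma_qqq = 0.000000
  tau = 0.666667: gamma = (-0.722222, 0.597222), gamma' = (-0.666667, 0.666667); Gamma_ppp = 0.000000, Gamma_ppq = 0.000000, Gamma_pqq = 0.000000, Gamma_qpp = 0.000000, Gamma_qpq = 0.000000, Gamma_qqq = 0.000000
  tau = 0.833333: gamma = (-0.847222, 0.722222), gamma' = (-0.833333, 0.833333); Gamma_ppp = 0.000000, Gamma_ppq = 0.000000, Gamma_pqq = 0.000000, Gamma_qpp = 0.000000, Gamma_qpq = 0.000000, Gamma_qqq = 0.000000
  tau = 1.000000: gamma = (-1.000000, 0.875000), gamma' = (-1.000000, 1.000000); Gamma_ppp = 0.000000, Gamma_ppq = 0.000000, Gamma_pqq = 0.000000, Gamma_qpp = 0.000000, Gamma_qpq = 0.000000, Gamma_qqq = 0.000000
step 0: V^p = -2.0000, V^q = -2.0000
step 1: k1 = (0.000000, 0.000000), k2 = (0.000000, 0.000000), k3 = (0.000000, 0.000000), k4 = (0.000000, 0.000000); V <- V + (h/6)(k1 + 2k2 + 2k3 + k4): V^p = -2.0000, V^q = -2.0000
step 2: k1 = (0.000000, 0.000000), k2 = (0.000000, 0.000000), k3 = (0.000000, 0.000000), k4 = (0.000000, 0.000000); V <- V + (h/6)(k1 + 2k2 + 2k3 + k4): V^p = -2.0000, V^q = -2.0000
step 3: k1 = (0.000000, 0.000000), k2 = (0.000000, 0.000000), k3 = (0.000000, 0.000000), k4 = (0.000000, 0.000000); V <- V + (h/6)(k1 + 2k2 + 2k3 + k4): V^p = -2.0000, V^q = -2.0000
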